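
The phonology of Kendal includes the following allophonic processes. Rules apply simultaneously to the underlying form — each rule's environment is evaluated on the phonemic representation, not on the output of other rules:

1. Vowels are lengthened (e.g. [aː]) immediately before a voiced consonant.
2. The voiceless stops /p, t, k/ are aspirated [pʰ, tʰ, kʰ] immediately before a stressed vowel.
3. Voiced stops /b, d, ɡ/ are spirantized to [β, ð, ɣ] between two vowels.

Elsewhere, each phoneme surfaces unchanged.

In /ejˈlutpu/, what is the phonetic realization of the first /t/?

/t/ (between /u/ and /p/): rule 2 targets it, but not immediately before a stressed vowel → unchanged [t].

[t]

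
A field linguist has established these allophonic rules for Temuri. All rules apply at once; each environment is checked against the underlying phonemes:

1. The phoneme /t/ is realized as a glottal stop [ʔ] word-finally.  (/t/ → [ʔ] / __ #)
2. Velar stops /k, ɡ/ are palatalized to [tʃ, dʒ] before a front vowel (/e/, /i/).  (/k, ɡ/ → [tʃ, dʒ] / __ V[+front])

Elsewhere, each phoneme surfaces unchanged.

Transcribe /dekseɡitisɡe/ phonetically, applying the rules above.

[deksedʒitisdʒe]

/d/ (word-initial): no rule targets it → [d].
/e/ stays [e].
/k/ (between /e/ and /s/) fails the environment for rule 2, so it stays [k].
/s/ (between /k/ and /e/) is unaffected → [s].
/e/ — not in any rule's target class → [e].
Rule 2 applies to /ɡ/ (between /e/ and /i/: before a front vowel) → [dʒ].
/i/ (between /ɡ/ and /t/): no rule targets it → [i].
/t/ — between /i/ and /i/; rule 1 does not apply here → [t].
/i/ — not in any rule's target class → [i].
/s/ — not in any rule's target class → [s].
Rule 2 applies to /ɡ/ (between /s/ and /e/: before a front vowel) → [dʒ].
/e/ (word-final) is unaffected → [e].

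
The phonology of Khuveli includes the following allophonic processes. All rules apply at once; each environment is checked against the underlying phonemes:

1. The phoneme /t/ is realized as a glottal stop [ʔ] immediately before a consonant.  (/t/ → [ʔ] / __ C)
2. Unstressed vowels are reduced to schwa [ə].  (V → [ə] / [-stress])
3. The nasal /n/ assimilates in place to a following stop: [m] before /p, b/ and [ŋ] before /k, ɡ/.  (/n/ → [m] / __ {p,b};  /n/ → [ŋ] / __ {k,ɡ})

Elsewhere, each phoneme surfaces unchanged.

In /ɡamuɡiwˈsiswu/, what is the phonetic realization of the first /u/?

/u/ (between /m/ and /ɡ/) occurs in an unstressed syllable → [ə] by rule 2.

[ə]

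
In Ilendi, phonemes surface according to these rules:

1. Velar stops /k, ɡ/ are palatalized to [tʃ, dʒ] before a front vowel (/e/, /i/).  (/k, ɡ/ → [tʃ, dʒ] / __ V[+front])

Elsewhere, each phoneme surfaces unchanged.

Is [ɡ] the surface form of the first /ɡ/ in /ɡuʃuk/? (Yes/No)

Yes

/ɡ/ (word-initial) is in the target of rule 1 but the environment (before a front vowel) is not met → [ɡ].
The actual realization is [ɡ], which matches [ɡ].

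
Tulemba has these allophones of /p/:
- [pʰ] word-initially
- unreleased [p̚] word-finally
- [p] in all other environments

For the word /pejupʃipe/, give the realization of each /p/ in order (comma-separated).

[pʰ], [p], [p]

Occurrence 1 (position 1): word-initially → [pʰ].
Occurrence 2 (position 5): no conditioning environment matches → elsewhere allophone [p].
Occurrence 3 (position 8): no conditioning environment matches → elsewhere allophone [p].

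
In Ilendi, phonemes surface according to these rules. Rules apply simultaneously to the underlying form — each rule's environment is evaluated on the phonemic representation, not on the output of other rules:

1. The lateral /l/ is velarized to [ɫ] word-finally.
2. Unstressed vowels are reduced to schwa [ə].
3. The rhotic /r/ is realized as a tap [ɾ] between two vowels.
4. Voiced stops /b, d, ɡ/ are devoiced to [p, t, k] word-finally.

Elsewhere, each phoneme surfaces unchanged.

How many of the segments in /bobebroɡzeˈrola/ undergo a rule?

6

Segments that undergo a rule: /o/ → [ə] (rule 2); /e/ → [ə] (rule 2); /o/ → [ə] (rule 2); /e/ → [ə] (rule 2); /r/ → [ɾ] (rule 3); /a/ → [ə] (rule 2).
All other segments surface unchanged.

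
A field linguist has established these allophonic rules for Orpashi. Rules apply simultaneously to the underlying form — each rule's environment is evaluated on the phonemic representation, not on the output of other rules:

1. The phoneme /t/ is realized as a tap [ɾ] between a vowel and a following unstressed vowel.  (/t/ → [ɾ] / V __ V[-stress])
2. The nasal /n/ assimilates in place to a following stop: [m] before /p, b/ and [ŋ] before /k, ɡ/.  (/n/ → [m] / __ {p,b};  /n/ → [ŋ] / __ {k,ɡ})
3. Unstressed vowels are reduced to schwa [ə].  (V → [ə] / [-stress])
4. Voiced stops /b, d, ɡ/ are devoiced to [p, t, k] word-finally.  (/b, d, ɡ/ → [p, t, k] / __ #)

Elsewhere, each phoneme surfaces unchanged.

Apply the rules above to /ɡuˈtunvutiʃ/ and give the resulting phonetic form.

/ɡ/ — word-initial; rule 4 does not apply here → [ɡ].
/u/ (between /ɡ/ and /t/): in an unstressed syllable, so rule 3 applies → [ə].
/t/ — between /u/ and /u/; rule 1 does not apply here → [t].
/u/ (between /t/ and /n/): rule 3 targets it, but not in an unstressed syllable → unchanged [u].
/n/ (between /u/ and /v/): rule 2 targets it, but not before a labial or velar stop → unchanged [n].
/v/ (between /n/ and /u/): no rule targets it → [v].
/u/ (between /v/ and /t/) occurs in an unstressed syllable → [ə] by rule 3.
/t/ (between /u/ and /i/): between a vowel and a following unstressed vowel, so rule 1 applies → [ɾ].
/i/ — between /t/ and /ʃ/, in an unstressed syllable — surfaces as [ə] (rule 3).
/ʃ/ stays [ʃ].

[ɡəˈtunvəɾəʃ]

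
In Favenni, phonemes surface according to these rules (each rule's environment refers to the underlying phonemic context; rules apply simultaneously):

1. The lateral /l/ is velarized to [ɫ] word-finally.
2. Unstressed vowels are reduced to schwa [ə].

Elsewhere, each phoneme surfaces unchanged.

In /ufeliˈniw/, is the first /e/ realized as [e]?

No

/e/ (between /f/ and /l/) occurs in an unstressed syllable → [ə] by rule 2.
The actual realization is [ə], not [e].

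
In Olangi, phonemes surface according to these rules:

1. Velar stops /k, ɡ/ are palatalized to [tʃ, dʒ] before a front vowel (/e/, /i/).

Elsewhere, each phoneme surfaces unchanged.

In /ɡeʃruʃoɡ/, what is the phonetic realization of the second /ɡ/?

[ɡ]

/ɡ/ — word-final; rule 1 does not apply here → [ɡ].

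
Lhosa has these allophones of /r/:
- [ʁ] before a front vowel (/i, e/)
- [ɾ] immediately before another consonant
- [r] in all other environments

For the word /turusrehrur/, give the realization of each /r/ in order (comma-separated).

Occurrence 1 (position 3): no conditioning environment matches → elsewhere allophone [r].
Occurrence 2 (position 6): before a front vowel (/i, e/) → [ʁ].
Occurrence 3 (position 9): no conditioning environment matches → elsewhere allophone [r].
Occurrence 4 (position 11): no conditioning environment matches → elsewhere allophone [r].

[r], [ʁ], [r], [r]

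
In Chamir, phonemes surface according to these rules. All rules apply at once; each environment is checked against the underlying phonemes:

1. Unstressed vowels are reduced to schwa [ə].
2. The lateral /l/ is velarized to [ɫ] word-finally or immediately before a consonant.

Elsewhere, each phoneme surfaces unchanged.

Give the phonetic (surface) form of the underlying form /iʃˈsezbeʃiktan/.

[əʃˈsezbəʃəktən]

Rule 1 applies to /i/ (word-initial: in an unstressed syllable) → [ə].
/ʃ/ stays [ʃ].
/s/ (between /ʃ/ and /e/) is unaffected → [s].
/e/ (between /s/ and /z/): rule 1 targets it, but not in an unstressed syllable → unchanged [e].
/z/ stays [z].
/b/ (between /z/ and /e/) is unaffected → [b].
Rule 1 applies to /e/ (between /b/ and /ʃ/: in an unstressed syllable) → [ə].
/ʃ/ — not in any rule's target class → [ʃ].
/i/ (between /ʃ/ and /k/): in an unstressed syllable, so rule 1 applies → [ə].
/k/ (between /i/ and /t/): no rule targets it → [k].
/t/ (between /k/ and /a/): no rule targets it → [t].
/a/ (between /t/ and /n/) occurs in an unstressed syllable → [ə] by rule 1.
/n/ stays [n].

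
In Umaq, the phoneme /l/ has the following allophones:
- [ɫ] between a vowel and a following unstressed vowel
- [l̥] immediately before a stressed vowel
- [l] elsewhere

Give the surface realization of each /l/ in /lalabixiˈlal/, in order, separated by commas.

Occurrence 1 (position 1): no conditioning environment matches → elsewhere allophone [l].
Occurrence 2 (position 3): between a vowel and a following unstressed vowel → [ɫ].
Occurrence 3 (position 9): immediately before a stressed vowel → [l̥].
Occurrence 4 (position 11): no conditioning environment matches → elsewhere allophone [l].

[l], [ɫ], [l̥], [l]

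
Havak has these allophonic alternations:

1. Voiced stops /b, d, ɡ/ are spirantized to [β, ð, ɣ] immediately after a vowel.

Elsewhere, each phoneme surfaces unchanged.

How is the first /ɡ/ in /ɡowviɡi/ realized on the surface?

/ɡ/ — word-initial; rule 1 does not apply here → [ɡ].

[ɡ]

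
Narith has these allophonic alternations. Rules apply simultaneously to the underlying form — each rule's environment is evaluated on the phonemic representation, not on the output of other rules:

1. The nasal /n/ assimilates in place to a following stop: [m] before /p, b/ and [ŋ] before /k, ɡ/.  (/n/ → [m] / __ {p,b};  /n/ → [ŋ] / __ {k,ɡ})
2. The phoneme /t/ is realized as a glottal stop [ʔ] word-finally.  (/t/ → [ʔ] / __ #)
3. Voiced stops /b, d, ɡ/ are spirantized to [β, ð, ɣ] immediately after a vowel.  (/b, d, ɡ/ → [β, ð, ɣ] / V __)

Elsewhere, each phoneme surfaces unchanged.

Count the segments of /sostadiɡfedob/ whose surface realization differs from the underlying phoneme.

4

Segments that undergo a rule: /d/ → [ð] (rule 3); /ɡ/ → [ɣ] (rule 3); /d/ → [ð] (rule 3); /b/ → [β] (rule 3).
All other segments surface unchanged.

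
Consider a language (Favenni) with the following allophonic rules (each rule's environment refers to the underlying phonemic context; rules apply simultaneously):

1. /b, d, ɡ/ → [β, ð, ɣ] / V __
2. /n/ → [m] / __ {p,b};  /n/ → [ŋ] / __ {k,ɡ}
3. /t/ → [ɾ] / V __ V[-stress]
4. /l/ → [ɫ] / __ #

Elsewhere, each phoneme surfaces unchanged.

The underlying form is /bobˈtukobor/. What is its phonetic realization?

/b/ (word-initial): rule 1 targets it, but not immediately after a vowel → unchanged [b].
/o/ — not in any rule's target class → [o].
Rule 1 applies to /b/ (between /o/ and /t/: immediately after a vowel) → [β].
/t/ (between /b/ and /u/) fails the environment for rule 3, so it stays [t].
/u/ (between /t/ and /k/): no rule targets it → [u].
/k/ — not in any rule's target class → [k].
/o/ — not in any rule's target class → [o].
Rule 1 applies to /b/ (between /o/ and /o/: immediately after a vowel) → [β].
/o/ — not in any rule's target class → [o].
/r/ (word-final): no rule targets it → [r].

[boβˈtukoβor]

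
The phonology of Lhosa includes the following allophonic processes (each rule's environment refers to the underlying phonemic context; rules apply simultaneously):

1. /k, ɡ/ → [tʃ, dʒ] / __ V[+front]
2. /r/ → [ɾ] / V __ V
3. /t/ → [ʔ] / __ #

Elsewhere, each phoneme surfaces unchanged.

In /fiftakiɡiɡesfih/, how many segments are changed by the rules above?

Segments that undergo a rule: /k/ → [tʃ] (rule 1); /ɡ/ → [dʒ] (rule 1); /ɡ/ → [dʒ] (rule 1).
All other segments surface unchanged.

3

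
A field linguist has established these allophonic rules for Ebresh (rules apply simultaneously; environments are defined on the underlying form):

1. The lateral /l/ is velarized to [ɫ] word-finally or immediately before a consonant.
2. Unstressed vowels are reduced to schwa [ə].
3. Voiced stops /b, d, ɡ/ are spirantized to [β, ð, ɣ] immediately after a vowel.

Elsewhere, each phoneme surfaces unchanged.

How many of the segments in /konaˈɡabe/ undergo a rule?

5

Segments that undergo a rule: /o/ → [ə] (rule 2); /a/ → [ə] (rule 2); /ɡ/ → [ɣ] (rule 3); /b/ → [β] (rule 3); /e/ → [ə] (rule 2).
All other segments surface unchanged.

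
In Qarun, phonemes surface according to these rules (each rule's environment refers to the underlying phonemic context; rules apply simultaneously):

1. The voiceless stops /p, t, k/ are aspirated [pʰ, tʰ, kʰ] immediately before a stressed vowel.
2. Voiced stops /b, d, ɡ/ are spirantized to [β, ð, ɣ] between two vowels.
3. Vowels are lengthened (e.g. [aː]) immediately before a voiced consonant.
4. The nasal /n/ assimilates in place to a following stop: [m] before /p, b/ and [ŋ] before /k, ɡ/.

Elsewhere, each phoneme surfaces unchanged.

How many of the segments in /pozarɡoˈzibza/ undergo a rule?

Segments that undergo a rule: /o/ → [oː] (rule 3); /a/ → [aː] (rule 3); /o/ → [oː] (rule 3); /i/ → [iː] (rule 3).
All other segments surface unchanged.

4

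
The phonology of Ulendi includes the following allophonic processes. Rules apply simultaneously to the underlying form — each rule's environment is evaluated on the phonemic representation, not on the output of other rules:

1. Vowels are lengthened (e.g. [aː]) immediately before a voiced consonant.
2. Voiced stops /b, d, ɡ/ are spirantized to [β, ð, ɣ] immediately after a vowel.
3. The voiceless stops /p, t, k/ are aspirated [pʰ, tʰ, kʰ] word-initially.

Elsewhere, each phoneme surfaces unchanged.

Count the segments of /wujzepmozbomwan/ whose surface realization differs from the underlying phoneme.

Segments that undergo a rule: /u/ → [uː] (rule 1); /o/ → [oː] (rule 1); /o/ → [oː] (rule 1); /a/ → [aː] (rule 1).
All other segments surface unchanged.

4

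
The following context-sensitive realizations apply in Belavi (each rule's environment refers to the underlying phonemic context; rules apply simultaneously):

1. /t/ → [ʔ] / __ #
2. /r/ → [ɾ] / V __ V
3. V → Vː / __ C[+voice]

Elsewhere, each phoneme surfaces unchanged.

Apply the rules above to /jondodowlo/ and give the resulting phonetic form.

[joːndoːdoːwlo]

/j/ stays [j].
/o/ (between /j/ and /n/) occurs before a voiced consonant → [oː] by rule 3.
/n/ stays [n].
/d/ — not in any rule's target class → [d].
/o/ — between /d/ and /d/, before a voiced consonant — surfaces as [oː] (rule 3).
/d/ stays [d].
/o/ (between /d/ and /w/) occurs before a voiced consonant → [oː] by rule 3.
/w/ — not in any rule's target class → [w].
/l/ (between /w/ and /o/) is unaffected → [l].
/o/ — word-final; rule 3 does not apply here → [o].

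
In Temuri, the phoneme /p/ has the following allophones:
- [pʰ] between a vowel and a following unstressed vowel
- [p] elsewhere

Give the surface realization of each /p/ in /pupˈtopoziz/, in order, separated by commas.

Occurrence 1 (position 1): no conditioning environment matches → elsewhere allophone [p].
Occurrence 2 (position 3): no conditioning environment matches → elsewhere allophone [p].
Occurrence 3 (position 6): between a vowel and a following unstressed vowel → [pʰ].

[p], [p], [pʰ]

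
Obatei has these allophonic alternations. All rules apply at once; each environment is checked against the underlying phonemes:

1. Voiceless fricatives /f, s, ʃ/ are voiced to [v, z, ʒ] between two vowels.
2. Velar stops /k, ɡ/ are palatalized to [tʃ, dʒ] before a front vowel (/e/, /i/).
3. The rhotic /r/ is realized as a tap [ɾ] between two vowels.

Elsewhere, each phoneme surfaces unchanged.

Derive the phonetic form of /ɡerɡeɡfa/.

[dʒerdʒeɡfa]

/ɡ/ meets the environment for rule 2 (before a front vowel) → [dʒ].
/e/ stays [e].
/r/ — between /e/ and /ɡ/; rule 3 does not apply here → [r].
Rule 2 applies to /ɡ/ (between /r/ and /e/: before a front vowel) → [dʒ].
/e/ stays [e].
/ɡ/ (between /e/ and /f/) fails the environment for rule 2, so it stays [ɡ].
/f/ — between /ɡ/ and /a/; rule 1 does not apply here → [f].
/a/ (word-final): no rule targets it → [a].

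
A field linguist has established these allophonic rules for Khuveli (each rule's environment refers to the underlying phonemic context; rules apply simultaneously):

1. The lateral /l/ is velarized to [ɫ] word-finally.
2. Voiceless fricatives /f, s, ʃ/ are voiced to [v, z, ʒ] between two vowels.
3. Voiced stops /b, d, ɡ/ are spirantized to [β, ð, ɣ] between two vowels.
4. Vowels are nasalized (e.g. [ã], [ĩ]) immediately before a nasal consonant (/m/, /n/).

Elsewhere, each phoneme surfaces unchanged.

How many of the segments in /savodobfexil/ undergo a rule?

2

Segments that undergo a rule: /d/ → [ð] (rule 3); /l/ → [ɫ] (rule 1).
All other segments surface unchanged.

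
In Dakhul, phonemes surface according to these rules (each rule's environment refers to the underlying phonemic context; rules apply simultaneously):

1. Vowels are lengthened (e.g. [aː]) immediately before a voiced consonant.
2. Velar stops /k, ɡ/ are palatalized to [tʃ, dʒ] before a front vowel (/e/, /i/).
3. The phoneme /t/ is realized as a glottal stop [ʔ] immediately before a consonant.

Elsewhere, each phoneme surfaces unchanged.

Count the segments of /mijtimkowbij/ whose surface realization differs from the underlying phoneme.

4

Segments that undergo a rule: /i/ → [iː] (rule 1); /i/ → [iː] (rule 1); /o/ → [oː] (rule 1); /i/ → [iː] (rule 1).
All other segments surface unchanged.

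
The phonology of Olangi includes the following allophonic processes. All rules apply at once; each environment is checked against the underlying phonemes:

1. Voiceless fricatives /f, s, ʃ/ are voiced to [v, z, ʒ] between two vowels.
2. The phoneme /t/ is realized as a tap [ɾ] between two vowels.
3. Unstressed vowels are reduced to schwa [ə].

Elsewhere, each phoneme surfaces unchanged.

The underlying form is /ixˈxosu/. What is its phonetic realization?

[əxˈxozə]

Rule 3 applies to /i/ (word-initial: in an unstressed syllable) → [ə].
/o/ (between /x/ and /s/) fails the environment for rule 3, so it stays [o].
/s/ — between /o/ and /u/, between two vowels — surfaces as [z] (rule 1).
/u/ — word-final, in an unstressed syllable — surfaces as [ə] (rule 3).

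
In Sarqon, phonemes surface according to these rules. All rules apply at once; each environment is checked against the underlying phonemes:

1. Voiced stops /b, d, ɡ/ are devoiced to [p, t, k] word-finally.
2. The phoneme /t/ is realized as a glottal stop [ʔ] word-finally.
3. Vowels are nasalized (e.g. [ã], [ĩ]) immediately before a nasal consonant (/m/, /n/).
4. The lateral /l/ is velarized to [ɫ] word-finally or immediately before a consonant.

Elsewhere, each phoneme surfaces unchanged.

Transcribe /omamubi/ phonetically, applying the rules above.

/o/ meets the environment for rule 3 (before a nasal consonant) → [õ].
/m/ stays [m].
Rule 3 applies to /a/ (between /m/ and /m/: before a nasal consonant) → [ã].
/m/ (between /a/ and /u/) is unaffected → [m].
/u/ (between /m/ and /b/): rule 3 targets it, but not before a nasal consonant → unchanged [u].
/b/ — between /u/ and /i/; rule 1 does not apply here → [b].
/i/ (word-final) is in the target of rule 3 but the environment (before a nasal consonant) is not met → [i].

[õmãmubi]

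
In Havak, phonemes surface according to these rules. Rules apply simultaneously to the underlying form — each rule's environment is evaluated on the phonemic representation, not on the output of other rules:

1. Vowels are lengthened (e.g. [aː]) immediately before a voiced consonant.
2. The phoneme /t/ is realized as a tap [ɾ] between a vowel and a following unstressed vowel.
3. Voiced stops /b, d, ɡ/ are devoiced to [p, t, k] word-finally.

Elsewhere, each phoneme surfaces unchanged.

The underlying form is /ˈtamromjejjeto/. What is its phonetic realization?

/t/ (word-initial) fails the environment for rule 2, so it stays [t].
/a/ — between /t/ and /m/, before a voiced consonant — surfaces as [aː] (rule 1).
/m/ (between /a/ and /r/) is unaffected → [m].
/r/ (between /m/ and /o/) is unaffected → [r].
Rule 1 applies to /o/ (between /r/ and /m/: before a voiced consonant) → [oː].
/m/ (between /o/ and /j/) is unaffected → [m].
/j/ — not in any rule's target class → [j].
/e/ (between /j/ and /j/): before a voiced consonant, so rule 1 applies → [eː].
/j/ stays [j].
/j/ (between /j/ and /e/): no rule targets it → [j].
/e/ (between /j/ and /t/) is in the target of rule 1 but the environment (before a voiced consonant) is not met → [e].
/t/ — between /e/ and /o/, between a vowel and a following unstressed vowel — surfaces as [ɾ] (rule 2).
/o/ — word-final; rule 1 does not apply here → [o].

[ˈtaːmroːmjeːjjeɾo]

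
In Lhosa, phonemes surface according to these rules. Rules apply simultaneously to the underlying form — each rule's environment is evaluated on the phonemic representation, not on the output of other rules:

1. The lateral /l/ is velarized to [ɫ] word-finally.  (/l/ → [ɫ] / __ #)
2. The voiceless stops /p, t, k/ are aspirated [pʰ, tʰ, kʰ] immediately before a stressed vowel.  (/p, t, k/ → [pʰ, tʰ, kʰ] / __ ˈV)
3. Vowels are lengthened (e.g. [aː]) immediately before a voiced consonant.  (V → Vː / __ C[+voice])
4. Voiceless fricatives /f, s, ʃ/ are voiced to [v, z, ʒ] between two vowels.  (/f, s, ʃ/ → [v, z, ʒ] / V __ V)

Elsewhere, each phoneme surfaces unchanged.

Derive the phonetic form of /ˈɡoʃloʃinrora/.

/ɡ/ (word-initial) is unaffected → [ɡ].
/o/ — between /ɡ/ and /ʃ/; rule 3 does not apply here → [o].
/ʃ/ — between /o/ and /l/; rule 4 does not apply here → [ʃ].
/l/ (between /ʃ/ and /o/): rule 1 targets it, but not word-finally → unchanged [l].
/o/ (between /l/ and /ʃ/) fails the environment for rule 3, so it stays [o].
/ʃ/ — between /o/ and /i/, between two vowels — surfaces as [ʒ] (rule 4).
/i/ (between /ʃ/ and /n/): before a voiced consonant, so rule 3 applies → [iː].
/n/ — not in any rule's target class → [n].
/r/ stays [r].
/o/ meets the environment for rule 3 (before a voiced consonant) → [oː].
/r/ (between /o/ and /a/) is unaffected → [r].
/a/ (word-final) fails the environment for rule 3, so it stays [a].

[ˈɡoʃloʒiːnroːra]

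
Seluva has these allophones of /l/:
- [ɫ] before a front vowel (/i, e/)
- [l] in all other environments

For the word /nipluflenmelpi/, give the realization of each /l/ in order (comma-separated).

[l], [ɫ], [l]

Occurrence 1 (position 4): no conditioning environment matches → elsewhere allophone [l].
Occurrence 2 (position 7): before a front vowel (/i, e/) → [ɫ].
Occurrence 3 (position 12): no conditioning environment matches → elsewhere allophone [l].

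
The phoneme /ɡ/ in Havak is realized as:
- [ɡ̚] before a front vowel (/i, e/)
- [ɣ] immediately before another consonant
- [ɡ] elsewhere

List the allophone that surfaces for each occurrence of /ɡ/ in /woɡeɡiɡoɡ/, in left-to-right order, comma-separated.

[ɡ̚], [ɡ̚], [ɡ], [ɡ]

Occurrence 1 (position 3): before a front vowel (/i, e/) → [ɡ̚].
Occurrence 2 (position 5): before a front vowel (/i, e/) → [ɡ̚].
Occurrence 3 (position 7): no conditioning environment matches → elsewhere allophone [ɡ].
Occurrence 4 (position 9): no conditioning environment matches → elsewhere allophone [ɡ].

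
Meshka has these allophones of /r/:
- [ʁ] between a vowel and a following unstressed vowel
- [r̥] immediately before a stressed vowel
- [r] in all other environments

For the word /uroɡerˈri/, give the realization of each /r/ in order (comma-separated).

Occurrence 1 (position 2): between a vowel and a following unstressed vowel → [ʁ].
Occurrence 2 (position 6): no conditioning environment matches → elsewhere allophone [r].
Occurrence 3 (position 7): immediately before a stressed vowel → [r̥].

[ʁ], [r], [r̥]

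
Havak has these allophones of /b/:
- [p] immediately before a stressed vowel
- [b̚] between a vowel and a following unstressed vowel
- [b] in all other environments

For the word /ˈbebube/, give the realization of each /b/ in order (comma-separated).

Occurrence 1 (position 1): immediately before a stressed vowel → [p].
Occurrence 2 (position 3): between a vowel and a following unstressed vowel → [b̚].
Occurrence 3 (position 5): between a vowel and a following unstressed vowel → [b̚].

[p], [b̚], [b̚]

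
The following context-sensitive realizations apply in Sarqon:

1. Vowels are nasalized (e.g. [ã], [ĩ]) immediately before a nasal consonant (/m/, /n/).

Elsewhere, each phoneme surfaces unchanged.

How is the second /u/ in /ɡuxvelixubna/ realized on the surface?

[u]

/u/ (between /x/ and /b/) fails the environment for rule 1, so it stays [u].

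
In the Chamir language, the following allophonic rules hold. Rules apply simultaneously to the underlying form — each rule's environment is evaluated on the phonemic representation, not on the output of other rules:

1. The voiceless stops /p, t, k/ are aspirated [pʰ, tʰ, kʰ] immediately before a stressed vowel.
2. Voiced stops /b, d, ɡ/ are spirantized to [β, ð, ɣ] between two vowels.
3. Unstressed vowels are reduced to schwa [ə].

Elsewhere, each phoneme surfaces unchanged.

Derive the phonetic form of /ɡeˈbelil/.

[ɡəˈβeləl]

/ɡ/ (word-initial) is in the target of rule 2 but the environment (between two vowels) is not met → [ɡ].
Rule 3 applies to /e/ (between /ɡ/ and /b/: in an unstressed syllable) → [ə].
Rule 2 applies to /b/ (between /e/ and /e/: between two vowels) → [β].
/e/ (between /b/ and /l/): rule 3 targets it, but not in an unstressed syllable → unchanged [e].
/l/ stays [l].
/i/ meets the environment for rule 3 (in an unstressed syllable) → [ə].
/l/ (word-final): no rule targets it → [l].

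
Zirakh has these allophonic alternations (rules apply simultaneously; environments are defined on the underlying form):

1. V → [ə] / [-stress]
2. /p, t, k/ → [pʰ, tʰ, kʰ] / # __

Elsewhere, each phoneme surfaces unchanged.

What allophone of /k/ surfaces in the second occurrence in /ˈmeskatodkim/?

[k]

/k/ — between /d/ and /i/; rule 2 does not apply here → [k].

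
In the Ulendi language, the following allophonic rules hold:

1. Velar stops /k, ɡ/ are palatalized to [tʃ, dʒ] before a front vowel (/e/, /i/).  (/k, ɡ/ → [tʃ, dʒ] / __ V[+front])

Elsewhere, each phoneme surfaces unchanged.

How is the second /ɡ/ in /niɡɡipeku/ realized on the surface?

[dʒ]

Rule 1 applies to /ɡ/ (between /ɡ/ and /i/: before a front vowel) → [dʒ].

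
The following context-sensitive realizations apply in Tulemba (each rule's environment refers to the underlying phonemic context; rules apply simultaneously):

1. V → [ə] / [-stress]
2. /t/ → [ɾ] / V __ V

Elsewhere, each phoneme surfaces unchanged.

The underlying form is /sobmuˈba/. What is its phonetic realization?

/s/ (word-initial): no rule targets it → [s].
/o/ meets the environment for rule 1 (in an unstressed syllable) → [ə].
/b/ — not in any rule's target class → [b].
/m/ (between /b/ and /u/) is unaffected → [m].
/u/ (between /m/ and /b/): in an unstressed syllable, so rule 1 applies → [ə].
/b/ (between /u/ and /a/): no rule targets it → [b].
/a/ — word-final; rule 1 does not apply here → [a].

[səbməˈba]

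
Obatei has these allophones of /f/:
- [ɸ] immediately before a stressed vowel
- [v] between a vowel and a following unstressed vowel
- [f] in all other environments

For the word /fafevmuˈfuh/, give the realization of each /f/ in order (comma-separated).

Occurrence 1 (position 1): no conditioning environment matches → elsewhere allophone [f].
Occurrence 2 (position 3): between a vowel and a following unstressed vowel → [v].
Occurrence 3 (position 8): immediately before a stressed vowel → [ɸ].

[f], [v], [ɸ]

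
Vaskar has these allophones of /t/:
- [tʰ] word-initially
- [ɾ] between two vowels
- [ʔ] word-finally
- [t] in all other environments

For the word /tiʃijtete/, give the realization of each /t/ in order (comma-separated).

Occurrence 1 (position 1): word-initially → [tʰ].
Occurrence 2 (position 6): no conditioning environment matches → elsewhere allophone [t].
Occurrence 3 (position 8): between two vowels → [ɾ].

[tʰ], [t], [ɾ]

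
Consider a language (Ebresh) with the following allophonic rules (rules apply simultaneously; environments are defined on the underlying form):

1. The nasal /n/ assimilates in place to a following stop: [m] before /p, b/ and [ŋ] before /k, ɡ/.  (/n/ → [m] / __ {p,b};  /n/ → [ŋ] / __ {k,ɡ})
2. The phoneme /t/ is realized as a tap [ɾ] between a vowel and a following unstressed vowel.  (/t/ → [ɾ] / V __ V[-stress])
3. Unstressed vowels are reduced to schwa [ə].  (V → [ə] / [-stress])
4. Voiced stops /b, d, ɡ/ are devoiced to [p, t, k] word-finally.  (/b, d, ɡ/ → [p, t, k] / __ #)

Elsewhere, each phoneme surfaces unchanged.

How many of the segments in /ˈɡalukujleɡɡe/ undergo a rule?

Segments that undergo a rule: /u/ → [ə] (rule 3); /u/ → [ə] (rule 3); /e/ → [ə] (rule 3); /e/ → [ə] (rule 3).
All other segments surface unchanged.

4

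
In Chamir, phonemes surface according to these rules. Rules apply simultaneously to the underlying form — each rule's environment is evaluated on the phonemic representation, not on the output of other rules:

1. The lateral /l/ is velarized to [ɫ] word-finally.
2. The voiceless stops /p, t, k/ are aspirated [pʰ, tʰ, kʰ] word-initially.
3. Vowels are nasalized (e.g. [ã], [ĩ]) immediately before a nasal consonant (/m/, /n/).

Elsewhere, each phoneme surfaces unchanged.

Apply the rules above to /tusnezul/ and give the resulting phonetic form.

[tʰusnezuɫ]

/t/ (word-initial): word-initially, so rule 2 applies → [tʰ].
/u/ (between /t/ and /s/) fails the environment for rule 3, so it stays [u].
/s/ stays [s].
/n/ — not in any rule's target class → [n].
/e/ (between /n/ and /z/) fails the environment for rule 3, so it stays [e].
/z/ stays [z].
/u/ (between /z/ and /l/): rule 3 targets it, but not before a nasal consonant → unchanged [u].
/l/ (word-final) occurs word-finally → [ɫ] by rule 1.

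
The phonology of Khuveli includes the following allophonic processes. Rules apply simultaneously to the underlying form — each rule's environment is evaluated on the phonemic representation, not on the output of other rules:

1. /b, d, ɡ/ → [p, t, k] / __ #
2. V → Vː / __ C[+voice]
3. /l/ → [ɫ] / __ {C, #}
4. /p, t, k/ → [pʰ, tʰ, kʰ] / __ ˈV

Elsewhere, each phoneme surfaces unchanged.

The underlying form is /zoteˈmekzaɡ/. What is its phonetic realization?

[zoteːˈmekzaːk]

/o/ — between /z/ and /t/; rule 2 does not apply here → [o].
/t/ (between /o/ and /e/) is in the target of rule 4 but the environment (immediately before a stressed vowel) is not met → [t].
Rule 2 applies to /e/ (between /t/ and /m/: before a voiced consonant) → [eː].
/e/ (between /m/ and /k/) is in the target of rule 2 but the environment (before a voiced consonant) is not met → [e].
/k/ (between /e/ and /z/): rule 4 targets it, but not immediately before a stressed vowel → unchanged [k].
/a/ (between /z/ and /ɡ/): before a voiced consonant, so rule 2 applies → [aː].
Rule 1 applies to /ɡ/ (word-final: word-finally) → [k].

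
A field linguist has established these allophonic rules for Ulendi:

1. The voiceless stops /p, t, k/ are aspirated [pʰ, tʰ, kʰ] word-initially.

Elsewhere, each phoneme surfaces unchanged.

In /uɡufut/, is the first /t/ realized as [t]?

/t/ — word-final; rule 1 does not apply here → [t].
The actual realization is [t], which matches [t].

Yes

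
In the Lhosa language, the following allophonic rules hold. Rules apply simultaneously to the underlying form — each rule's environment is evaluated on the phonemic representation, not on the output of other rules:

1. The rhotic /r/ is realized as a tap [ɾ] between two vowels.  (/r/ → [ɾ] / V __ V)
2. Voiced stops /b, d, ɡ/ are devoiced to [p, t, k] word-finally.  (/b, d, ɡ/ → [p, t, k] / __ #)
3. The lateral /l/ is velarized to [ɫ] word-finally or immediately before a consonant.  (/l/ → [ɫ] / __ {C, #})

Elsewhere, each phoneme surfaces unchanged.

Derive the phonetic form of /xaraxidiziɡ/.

[xaɾaxidizik]

/x/ (word-initial): no rule targets it → [x].
/a/ (between /x/ and /r/): no rule targets it → [a].
/r/ (between /a/ and /a/): between two vowels, so rule 1 applies → [ɾ].
/a/ stays [a].
/x/ (between /a/ and /i/) is unaffected → [x].
/i/ — not in any rule's target class → [i].
/d/ (between /i/ and /i/) is in the target of rule 2 but the environment (word-finally) is not met → [d].
/i/ (between /d/ and /z/) is unaffected → [i].
/z/ — not in any rule's target class → [z].
/i/ (between /z/ and /ɡ/) is unaffected → [i].
/ɡ/ — word-final, word-finally — surfaces as [k] (rule 2).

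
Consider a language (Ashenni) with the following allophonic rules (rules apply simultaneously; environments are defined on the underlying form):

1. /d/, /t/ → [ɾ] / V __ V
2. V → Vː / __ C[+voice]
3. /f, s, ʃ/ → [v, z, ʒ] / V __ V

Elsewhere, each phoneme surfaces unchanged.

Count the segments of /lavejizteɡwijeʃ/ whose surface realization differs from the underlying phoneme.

5

Segments that undergo a rule: /a/ → [aː] (rule 2); /e/ → [eː] (rule 2); /i/ → [iː] (rule 2); /e/ → [eː] (rule 2); /i/ → [iː] (rule 2).
All other segments surface unchanged.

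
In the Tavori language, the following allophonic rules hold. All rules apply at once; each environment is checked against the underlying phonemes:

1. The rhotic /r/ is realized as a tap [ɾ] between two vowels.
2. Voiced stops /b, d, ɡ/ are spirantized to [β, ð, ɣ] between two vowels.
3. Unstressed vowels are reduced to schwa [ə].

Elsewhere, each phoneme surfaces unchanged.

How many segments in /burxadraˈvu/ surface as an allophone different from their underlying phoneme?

3

Segments that undergo a rule: /u/ → [ə] (rule 3); /a/ → [ə] (rule 3); /a/ → [ə] (rule 3).
All other segments surface unchanged.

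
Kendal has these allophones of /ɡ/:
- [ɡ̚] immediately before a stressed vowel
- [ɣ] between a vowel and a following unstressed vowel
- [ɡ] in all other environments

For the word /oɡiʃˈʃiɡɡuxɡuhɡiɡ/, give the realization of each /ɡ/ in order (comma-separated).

Occurrence 1 (position 2): between a vowel and a following unstressed vowel → [ɣ].
Occurrence 2 (position 7): no conditioning environment matches → elsewhere allophone [ɡ].
Occurrence 3 (position 8): no conditioning environment matches → elsewhere allophone [ɡ].
Occurrence 4 (position 11): no conditioning environment matches → elsewhere allophone [ɡ].
Occurrence 5 (position 14): no conditioning environment matches → elsewhere allophone [ɡ].
Occurrence 6 (position 16): no conditioning environment matches → elsewhere allophone [ɡ].

[ɣ], [ɡ], [ɡ], [ɡ], [ɡ], [ɡ]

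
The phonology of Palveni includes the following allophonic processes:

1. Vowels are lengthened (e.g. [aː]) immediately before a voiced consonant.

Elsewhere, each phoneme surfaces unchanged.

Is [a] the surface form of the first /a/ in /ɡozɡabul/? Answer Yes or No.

No

/a/ meets the environment for rule 1 (before a voiced consonant) → [aː].
The actual realization is [aː], not [a].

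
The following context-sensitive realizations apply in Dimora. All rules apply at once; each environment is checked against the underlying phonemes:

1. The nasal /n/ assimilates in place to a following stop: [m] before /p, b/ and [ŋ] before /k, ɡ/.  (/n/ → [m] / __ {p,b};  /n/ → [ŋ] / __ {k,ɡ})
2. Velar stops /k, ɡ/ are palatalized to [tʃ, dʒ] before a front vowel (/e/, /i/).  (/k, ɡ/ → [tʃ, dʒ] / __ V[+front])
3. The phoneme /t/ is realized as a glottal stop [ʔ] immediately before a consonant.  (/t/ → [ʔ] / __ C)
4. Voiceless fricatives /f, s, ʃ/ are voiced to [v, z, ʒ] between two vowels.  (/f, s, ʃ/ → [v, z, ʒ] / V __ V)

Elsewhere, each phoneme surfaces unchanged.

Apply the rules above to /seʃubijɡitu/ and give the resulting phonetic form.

/s/ — word-initial; rule 4 does not apply here → [s].
/e/ stays [e].
Rule 4 applies to /ʃ/ (between /e/ and /u/: between two vowels) → [ʒ].
/u/ (between /ʃ/ and /b/) is unaffected → [u].
/b/ — not in any rule's target class → [b].
/i/ (between /b/ and /j/): no rule targets it → [i].
/j/ — not in any rule's target class → [j].
/ɡ/ (between /j/ and /i/): before a front vowel, so rule 2 applies → [dʒ].
/i/ (between /ɡ/ and /t/): no rule targets it → [i].
/t/ (between /i/ and /u/): rule 3 targets it, but not immediately before a consonant → unchanged [t].
/u/ (word-final): no rule targets it → [u].

[seʒubijdʒitu]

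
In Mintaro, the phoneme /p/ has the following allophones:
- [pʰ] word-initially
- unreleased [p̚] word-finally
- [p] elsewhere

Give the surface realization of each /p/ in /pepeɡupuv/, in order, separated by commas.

[pʰ], [p], [p]

Occurrence 1 (position 1): word-initially → [pʰ].
Occurrence 2 (position 3): no conditioning environment matches → elsewhere allophone [p].
Occurrence 3 (position 7): no conditioning environment matches → elsewhere allophone [p].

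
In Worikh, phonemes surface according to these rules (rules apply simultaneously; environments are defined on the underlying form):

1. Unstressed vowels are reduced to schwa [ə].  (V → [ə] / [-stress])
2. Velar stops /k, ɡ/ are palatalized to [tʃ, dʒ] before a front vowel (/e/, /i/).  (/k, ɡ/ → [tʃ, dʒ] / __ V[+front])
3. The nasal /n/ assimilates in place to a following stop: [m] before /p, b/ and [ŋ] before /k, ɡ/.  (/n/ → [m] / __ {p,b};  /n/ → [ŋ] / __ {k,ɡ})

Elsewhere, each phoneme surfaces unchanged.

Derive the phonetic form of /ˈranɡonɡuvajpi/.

/r/ stays [r].
/a/ — between /r/ and /n/; rule 1 does not apply here → [a].
/n/ (between /a/ and /ɡ/): before a labial or velar stop, so rule 3 applies → [ŋ].
/ɡ/ — between /n/ and /o/; rule 2 does not apply here → [ɡ].
/o/ — between /ɡ/ and /n/, in an unstressed syllable — surfaces as [ə] (rule 1).
/n/ (between /o/ and /ɡ/): before a labial or velar stop, so rule 3 applies → [ŋ].
/ɡ/ (between /n/ and /u/): rule 2 targets it, but not before a front vowel → unchanged [ɡ].
/u/ (between /ɡ/ and /v/): in an unstressed syllable, so rule 1 applies → [ə].
/v/ stays [v].
/a/ (between /v/ and /j/) occurs in an unstressed syllable → [ə] by rule 1.
/j/ (between /a/ and /p/): no rule targets it → [j].
/p/ (between /j/ and /i/) is unaffected → [p].
/i/ (word-final) occurs in an unstressed syllable → [ə] by rule 1.

[ˈraŋɡəŋɡəvəjpə]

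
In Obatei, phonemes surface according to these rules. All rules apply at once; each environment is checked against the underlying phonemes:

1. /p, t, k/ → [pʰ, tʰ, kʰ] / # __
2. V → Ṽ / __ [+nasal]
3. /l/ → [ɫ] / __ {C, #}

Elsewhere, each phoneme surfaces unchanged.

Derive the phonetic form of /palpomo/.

[pʰaɫpõmo]

/p/ (word-initial): word-initially, so rule 1 applies → [pʰ].
/a/ (between /p/ and /l/): rule 2 targets it, but not before a nasal consonant → unchanged [a].
Rule 3 applies to /l/ (between /a/ and /p/: word-finally or immediately before a consonant) → [ɫ].
/p/ (between /l/ and /o/) is in the target of rule 1 but the environment (word-initially) is not met → [p].
Rule 2 applies to /o/ (between /p/ and /m/: before a nasal consonant) → [õ].
/m/ — not in any rule's target class → [m].
/o/ (word-final): rule 2 targets it, but not before a nasal consonant → unchanged [o].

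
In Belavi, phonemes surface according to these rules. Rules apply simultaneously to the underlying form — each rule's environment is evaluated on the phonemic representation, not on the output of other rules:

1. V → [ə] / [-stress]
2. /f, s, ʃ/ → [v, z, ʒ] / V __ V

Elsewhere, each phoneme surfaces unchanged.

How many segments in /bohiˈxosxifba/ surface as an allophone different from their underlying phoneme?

Segments that undergo a rule: /o/ → [ə] (rule 1); /i/ → [ə] (rule 1); /i/ → [ə] (rule 1); /a/ → [ə] (rule 1).
All other segments surface unchanged.

4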